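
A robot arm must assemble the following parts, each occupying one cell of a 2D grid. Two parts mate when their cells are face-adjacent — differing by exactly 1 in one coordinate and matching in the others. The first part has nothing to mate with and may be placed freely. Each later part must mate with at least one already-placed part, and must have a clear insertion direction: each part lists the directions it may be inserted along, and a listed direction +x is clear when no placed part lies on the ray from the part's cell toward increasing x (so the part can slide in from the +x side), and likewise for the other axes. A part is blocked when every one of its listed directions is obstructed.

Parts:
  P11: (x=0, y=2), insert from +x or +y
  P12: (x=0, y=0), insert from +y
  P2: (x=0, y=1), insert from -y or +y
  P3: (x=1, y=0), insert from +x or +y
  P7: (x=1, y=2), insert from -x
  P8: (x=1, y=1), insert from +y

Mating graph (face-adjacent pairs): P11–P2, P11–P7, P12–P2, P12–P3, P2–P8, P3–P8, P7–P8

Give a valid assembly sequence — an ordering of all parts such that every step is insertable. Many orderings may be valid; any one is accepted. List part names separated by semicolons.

1. P12@(0, 0) [+y clear] — {P12}
2. P2@(0, 1) [+y clear] — {P12, P2}
3. P3@(1, 0) [+x clear] — {P12, P2, P3}
4. P8@(1, 1) [+y clear] — {P12, P2, P3, P8}
5. P7@(1, 2) [-x clear] — {P12, P2, P3, P7, P8}
6. P11@(0, 2) [+y clear] — {P11, P12, P2, P3, P7, P8}

P12; P2; P3; P8; P7; P11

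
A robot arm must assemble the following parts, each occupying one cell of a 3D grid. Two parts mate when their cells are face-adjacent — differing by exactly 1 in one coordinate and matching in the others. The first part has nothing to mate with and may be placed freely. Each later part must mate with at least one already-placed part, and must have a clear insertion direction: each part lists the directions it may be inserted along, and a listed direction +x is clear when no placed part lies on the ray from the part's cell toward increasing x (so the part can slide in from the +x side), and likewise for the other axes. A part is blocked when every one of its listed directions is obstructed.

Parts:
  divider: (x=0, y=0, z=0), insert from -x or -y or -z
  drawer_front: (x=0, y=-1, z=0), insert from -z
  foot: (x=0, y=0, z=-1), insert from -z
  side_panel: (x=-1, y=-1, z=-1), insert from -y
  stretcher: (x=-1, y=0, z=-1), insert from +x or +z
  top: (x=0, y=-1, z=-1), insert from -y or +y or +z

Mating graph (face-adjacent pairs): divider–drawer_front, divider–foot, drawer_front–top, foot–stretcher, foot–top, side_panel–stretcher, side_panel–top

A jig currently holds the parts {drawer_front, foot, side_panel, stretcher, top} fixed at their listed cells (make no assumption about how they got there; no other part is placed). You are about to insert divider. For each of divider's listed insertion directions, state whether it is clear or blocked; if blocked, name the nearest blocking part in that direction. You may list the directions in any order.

-x: clear; -y: blocked by drawer_front; -z: blocked by foot

-x: ray from divider(0, 0, 0) has no placed part ⇒ clear
-y: nearest on ray is drawer_front@(0, -1, 0) ⇒ blocked
-z: nearest on ray is foot@(0, 0, -1) ⇒ blocked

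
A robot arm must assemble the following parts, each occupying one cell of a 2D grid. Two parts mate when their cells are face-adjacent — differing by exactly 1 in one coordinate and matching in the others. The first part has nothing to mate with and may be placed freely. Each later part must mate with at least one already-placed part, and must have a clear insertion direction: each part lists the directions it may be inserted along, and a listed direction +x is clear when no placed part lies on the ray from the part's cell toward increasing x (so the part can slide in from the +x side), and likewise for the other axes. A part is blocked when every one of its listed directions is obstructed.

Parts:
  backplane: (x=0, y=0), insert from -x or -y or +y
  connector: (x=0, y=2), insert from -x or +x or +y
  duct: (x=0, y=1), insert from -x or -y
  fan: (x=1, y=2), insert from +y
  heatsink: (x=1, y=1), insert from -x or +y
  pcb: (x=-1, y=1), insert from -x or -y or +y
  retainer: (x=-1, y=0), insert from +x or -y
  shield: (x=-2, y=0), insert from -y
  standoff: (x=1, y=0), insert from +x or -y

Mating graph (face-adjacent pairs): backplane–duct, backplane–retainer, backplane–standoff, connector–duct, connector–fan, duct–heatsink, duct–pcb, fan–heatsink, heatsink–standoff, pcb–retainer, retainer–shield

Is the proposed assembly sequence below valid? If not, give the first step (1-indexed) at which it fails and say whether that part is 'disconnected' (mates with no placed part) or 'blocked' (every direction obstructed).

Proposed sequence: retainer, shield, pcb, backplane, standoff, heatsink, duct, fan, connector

Invalid at step 7 (blocked)

1. retainer@(-1, 0) [+x clear] — {retainer}
2. shield@(-2, 0) [-y clear] — {retainer, shield}
3. pcb@(-1, 1) [-x clear] — {pcb, retainer, shield}
4. backplane@(0, 0) [-y clear] — {backplane, pcb, retainer, shield}
5. standoff@(1, 0) [+x clear] — {backplane, pcb, retainer, shield, standoff}
6. heatsink@(1, 1) [+y clear] — {backplane, heatsink, pcb, retainer, shield, standoff}
7. duct@(0, 1) — -x/-y all obstructed ⇒ blocked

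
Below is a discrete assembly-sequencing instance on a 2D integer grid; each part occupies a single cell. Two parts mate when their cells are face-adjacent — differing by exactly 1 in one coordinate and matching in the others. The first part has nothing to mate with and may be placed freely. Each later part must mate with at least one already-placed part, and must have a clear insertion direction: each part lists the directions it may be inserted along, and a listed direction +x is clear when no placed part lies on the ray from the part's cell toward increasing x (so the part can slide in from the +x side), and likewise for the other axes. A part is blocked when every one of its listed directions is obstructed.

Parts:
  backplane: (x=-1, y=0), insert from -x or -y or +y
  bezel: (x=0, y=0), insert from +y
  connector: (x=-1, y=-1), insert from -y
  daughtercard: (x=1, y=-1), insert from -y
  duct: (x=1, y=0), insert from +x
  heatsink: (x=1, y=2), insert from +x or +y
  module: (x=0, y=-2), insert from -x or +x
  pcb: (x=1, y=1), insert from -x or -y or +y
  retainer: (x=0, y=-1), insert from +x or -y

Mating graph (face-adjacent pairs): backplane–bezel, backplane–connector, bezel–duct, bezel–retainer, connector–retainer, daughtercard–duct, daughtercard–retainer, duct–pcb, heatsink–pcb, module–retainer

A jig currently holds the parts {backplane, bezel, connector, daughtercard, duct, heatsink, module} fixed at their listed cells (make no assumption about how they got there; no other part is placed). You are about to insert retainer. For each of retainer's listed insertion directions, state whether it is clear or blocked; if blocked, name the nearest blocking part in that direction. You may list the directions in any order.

+x: blocked by daughtercard; -y: blocked by module

+x: nearest on ray is daughtercard@(1, -1) ⇒ blocked
-y: nearest on ray is module@(0, -2) ⇒ blocked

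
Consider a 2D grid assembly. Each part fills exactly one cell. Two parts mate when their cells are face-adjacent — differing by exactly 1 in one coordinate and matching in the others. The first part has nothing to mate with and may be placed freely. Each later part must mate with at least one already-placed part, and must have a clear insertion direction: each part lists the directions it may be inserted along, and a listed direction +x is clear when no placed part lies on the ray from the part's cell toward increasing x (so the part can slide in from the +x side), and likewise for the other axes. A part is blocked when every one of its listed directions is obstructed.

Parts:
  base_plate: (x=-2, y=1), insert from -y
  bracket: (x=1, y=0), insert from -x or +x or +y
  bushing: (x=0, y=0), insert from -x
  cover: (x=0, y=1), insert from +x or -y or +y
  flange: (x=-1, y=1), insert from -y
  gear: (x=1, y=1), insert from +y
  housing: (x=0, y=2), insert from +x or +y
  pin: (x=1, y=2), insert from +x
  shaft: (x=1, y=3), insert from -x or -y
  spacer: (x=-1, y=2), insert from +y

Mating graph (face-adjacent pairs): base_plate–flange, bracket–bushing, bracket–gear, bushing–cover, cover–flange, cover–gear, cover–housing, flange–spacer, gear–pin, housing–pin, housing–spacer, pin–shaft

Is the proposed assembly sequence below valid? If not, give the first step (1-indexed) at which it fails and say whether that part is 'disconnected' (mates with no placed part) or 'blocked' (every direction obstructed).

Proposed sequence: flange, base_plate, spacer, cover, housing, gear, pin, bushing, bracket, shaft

1. flange@(-1, 1) [-y clear] — {flange}
2. base_plate@(-2, 1) [-y clear] — {base_plate, flange}
3. spacer@(-1, 2) [+y clear] — {base_plate, flange, spacer}
4. cover@(0, 1) [+x clear] — {base_plate, cover, flange, spacer}
5. housing@(0, 2) [+x clear] — {base_plate, cover, flange, housing, spacer}
6. gear@(1, 1) [+y clear] — {base_plate, cover, flange, gear, housing, spacer}
7. pin@(1, 2) [+x clear] — {base_plate, cover, flange, gear, housing, pin, spacer}
8. bushing@(0, 0) [-x clear] — {base_plate, bushing, cover, flange, gear, housing, pin, spacer}
9. bracket@(1, 0) [+x clear] — {base_plate, bracket, bushing, cover, flange, gear, housing, pin, spacer}
10. shaft@(1, 3) [-x clear] — {base_plate, bracket, bushing, cover, flange, gear, housing, pin, shaft, spacer}

Valid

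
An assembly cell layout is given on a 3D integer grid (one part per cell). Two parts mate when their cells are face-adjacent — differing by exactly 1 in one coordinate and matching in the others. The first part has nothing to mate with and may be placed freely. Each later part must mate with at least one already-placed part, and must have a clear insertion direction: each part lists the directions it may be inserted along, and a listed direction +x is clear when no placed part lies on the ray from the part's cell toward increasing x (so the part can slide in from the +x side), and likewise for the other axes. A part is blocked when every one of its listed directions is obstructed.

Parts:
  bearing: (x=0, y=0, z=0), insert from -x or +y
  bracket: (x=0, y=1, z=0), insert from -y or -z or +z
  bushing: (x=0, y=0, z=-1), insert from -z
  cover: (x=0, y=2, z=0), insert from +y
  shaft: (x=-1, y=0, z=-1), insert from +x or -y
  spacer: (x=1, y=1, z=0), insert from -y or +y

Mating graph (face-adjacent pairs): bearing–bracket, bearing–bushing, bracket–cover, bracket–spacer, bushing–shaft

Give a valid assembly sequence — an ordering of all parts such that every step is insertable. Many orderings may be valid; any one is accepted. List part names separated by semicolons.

shaft; bushing; bearing; bracket; spacer; cover

1. shaft@(-1, 0, -1) [+x clear] — {shaft}
2. bushing@(0, 0, -1) [-z clear] — {bushing, shaft}
3. bearing@(0, 0, 0) [-x clear] — {bearing, bushing, shaft}
4. bracket@(0, 1, 0) [-z clear] — {bearing, bracket, bushing, shaft}
5. spacer@(1, 1, 0) [-y clear] — {bearing, bracket, bushing, shaft, spacer}
6. cover@(0, 2, 0) [+y clear] — {bearing, bracket, bushing, cover, shaft, spacer}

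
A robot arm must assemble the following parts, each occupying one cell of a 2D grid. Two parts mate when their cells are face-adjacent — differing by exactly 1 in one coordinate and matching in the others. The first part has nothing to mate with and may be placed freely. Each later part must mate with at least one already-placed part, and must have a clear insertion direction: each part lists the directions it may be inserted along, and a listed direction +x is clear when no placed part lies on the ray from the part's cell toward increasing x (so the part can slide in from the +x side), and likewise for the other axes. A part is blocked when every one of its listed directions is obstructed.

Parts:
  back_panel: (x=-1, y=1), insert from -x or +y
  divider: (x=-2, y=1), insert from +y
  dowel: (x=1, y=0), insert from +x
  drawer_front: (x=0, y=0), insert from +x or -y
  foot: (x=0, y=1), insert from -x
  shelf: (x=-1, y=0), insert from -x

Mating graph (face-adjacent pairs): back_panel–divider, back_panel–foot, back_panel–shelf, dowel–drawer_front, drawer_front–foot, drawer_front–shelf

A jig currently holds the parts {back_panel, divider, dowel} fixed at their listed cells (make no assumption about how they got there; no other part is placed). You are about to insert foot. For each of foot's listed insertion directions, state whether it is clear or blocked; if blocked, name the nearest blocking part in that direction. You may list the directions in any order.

-x: blocked by back_panel

-x: nearest on ray is back_panel@(-1, 1) ⇒ blocked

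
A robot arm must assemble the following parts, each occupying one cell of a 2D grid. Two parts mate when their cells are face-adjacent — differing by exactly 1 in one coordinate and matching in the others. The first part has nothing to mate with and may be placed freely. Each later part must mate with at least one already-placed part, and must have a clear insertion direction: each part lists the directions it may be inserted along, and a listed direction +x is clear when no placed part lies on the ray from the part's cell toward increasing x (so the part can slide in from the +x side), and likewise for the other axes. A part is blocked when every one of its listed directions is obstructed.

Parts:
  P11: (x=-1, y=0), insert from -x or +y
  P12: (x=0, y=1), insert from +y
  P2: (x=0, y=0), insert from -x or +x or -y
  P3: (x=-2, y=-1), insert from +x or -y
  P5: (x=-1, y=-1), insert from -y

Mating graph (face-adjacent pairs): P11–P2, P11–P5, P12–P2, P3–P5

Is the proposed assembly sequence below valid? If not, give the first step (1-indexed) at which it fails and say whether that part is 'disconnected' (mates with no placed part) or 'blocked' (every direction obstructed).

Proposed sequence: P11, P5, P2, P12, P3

Valid

1. P11@(-1, 0) [-x clear] — {P11}
2. P5@(-1, -1) [-y clear] — {P11, P5}
3. P2@(0, 0) [+x clear] — {P11, P2, P5}
4. P12@(0, 1) [+y clear] — {P11, P12, P2, P5}
5. P3@(-2, -1) [-y clear] — {P11, P12, P2, P3, P5}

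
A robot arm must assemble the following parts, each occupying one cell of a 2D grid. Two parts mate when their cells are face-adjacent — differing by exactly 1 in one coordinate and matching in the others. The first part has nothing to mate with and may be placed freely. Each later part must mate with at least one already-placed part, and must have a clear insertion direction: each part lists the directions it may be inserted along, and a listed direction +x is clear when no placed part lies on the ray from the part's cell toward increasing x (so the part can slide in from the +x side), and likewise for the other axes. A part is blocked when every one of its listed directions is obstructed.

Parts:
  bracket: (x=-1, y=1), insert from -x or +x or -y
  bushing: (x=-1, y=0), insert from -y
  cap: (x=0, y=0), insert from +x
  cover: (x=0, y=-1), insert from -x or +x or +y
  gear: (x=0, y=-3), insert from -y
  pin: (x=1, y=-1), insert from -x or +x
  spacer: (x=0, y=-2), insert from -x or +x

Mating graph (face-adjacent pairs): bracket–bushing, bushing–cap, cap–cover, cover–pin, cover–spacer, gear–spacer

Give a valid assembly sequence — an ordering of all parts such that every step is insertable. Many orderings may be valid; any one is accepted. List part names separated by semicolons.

1. bushing@(-1, 0) [-y clear] — {bushing}
2. cap@(0, 0) [+x clear] — {bushing, cap}
3. cover@(0, -1) [-x clear] — {bushing, cap, cover}
4. spacer@(0, -2) [-x clear] — {bushing, cap, cover, spacer}
5. gear@(0, -3) [-y clear] — {bushing, cap, cover, gear, spacer}
6. bracket@(-1, 1) [-x clear] — {bracket, bushing, cap, cover, gear, spacer}
7. pin@(1, -1) [+x clear] — {bracket, bushing, cap, cover, gear, pin, spacer}

bushing; cap; cover; spacer; gear; bracket; pin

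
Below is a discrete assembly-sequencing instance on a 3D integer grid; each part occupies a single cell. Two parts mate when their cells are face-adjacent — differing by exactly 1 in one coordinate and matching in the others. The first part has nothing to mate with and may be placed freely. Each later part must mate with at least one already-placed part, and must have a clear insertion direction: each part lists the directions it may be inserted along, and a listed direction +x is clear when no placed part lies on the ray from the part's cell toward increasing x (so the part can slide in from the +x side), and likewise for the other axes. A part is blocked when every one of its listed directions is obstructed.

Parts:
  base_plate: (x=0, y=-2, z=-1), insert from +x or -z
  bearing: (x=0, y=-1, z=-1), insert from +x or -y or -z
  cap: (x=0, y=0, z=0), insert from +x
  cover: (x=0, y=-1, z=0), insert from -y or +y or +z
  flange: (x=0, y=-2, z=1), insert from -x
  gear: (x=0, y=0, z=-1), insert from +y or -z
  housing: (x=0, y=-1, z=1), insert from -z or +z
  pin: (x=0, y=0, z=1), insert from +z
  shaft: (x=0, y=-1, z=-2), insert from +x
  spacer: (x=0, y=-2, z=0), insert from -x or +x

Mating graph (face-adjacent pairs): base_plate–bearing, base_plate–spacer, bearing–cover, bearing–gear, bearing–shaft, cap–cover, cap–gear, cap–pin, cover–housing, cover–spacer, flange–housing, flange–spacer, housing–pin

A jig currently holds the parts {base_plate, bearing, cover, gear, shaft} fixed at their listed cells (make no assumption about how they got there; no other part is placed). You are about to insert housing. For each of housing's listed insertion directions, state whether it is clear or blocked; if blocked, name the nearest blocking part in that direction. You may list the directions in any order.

+z: clear; -z: blocked by cover

-z: nearest on ray is cover@(0, -1, 0) ⇒ blocked
+z: ray from housing(0, -1, 1) has no placed part ⇒ clear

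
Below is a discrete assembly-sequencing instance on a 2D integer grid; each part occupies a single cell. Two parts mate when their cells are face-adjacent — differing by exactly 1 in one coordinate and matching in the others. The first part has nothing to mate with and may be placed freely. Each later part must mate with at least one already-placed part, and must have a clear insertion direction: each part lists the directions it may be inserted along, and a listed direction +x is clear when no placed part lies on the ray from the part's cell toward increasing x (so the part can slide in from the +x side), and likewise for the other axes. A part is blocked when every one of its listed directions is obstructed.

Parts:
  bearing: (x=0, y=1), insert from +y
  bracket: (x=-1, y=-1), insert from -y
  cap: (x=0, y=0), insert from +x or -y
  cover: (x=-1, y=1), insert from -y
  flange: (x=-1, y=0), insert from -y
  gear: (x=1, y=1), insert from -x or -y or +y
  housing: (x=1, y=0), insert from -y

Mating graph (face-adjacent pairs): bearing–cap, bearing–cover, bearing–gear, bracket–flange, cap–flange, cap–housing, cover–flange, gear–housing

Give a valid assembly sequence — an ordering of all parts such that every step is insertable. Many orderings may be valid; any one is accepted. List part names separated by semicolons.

housing; cap; bearing; cover; flange; bracket; gear

1. housing@(1, 0) [-y clear] — {housing}
2. cap@(0, 0) [-y clear] — {cap, housing}
3. bearing@(0, 1) [+y clear] — {bearing, cap, housing}
4. cover@(-1, 1) [-y clear] — {bearing, cap, cover, housing}
5. flange@(-1, 0) [-y clear] — {bearing, cap, cover, flange, housing}
6. bracket@(-1, -1) [-y clear] — {bearing, bracket, cap, cover, flange, housing}
7. gear@(1, 1) [+y clear] — {bearing, bracket, cap, cover, flange, gear, housing}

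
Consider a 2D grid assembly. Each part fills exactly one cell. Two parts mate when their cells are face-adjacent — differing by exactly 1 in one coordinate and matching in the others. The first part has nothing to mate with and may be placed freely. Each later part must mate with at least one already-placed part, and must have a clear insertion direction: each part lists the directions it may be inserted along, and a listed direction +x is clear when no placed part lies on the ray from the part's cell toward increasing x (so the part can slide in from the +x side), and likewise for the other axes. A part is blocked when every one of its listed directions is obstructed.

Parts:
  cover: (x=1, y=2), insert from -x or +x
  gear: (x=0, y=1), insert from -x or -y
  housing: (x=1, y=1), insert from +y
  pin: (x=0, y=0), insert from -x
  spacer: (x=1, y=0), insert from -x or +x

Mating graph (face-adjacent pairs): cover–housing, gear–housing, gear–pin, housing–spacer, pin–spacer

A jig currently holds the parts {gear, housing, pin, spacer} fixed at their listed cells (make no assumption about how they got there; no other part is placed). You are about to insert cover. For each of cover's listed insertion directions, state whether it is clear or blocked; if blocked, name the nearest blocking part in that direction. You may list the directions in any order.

-x: ray from cover(1, 2) has no placed part ⇒ clear
+x: ray from cover(1, 2) has no placed part ⇒ clear

+x: clear; -x: clear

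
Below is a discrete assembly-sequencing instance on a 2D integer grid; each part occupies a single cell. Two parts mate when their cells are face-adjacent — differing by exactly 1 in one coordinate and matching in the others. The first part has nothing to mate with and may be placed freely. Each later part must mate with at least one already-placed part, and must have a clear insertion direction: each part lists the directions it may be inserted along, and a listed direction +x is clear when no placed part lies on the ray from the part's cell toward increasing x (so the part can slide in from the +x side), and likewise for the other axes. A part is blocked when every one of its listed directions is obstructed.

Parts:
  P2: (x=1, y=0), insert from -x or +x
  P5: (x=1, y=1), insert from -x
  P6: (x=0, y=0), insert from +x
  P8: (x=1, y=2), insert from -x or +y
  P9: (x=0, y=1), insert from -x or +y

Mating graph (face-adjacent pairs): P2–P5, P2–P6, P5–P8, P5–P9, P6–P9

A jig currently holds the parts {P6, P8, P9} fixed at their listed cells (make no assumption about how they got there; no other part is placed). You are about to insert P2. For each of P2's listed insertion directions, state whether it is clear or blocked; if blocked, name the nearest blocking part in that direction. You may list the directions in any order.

+x: clear; -x: blocked by P6

-x: nearest on ray is P6@(0, 0) ⇒ blocked
+x: ray from P2(1, 0) has no placed part ⇒ clear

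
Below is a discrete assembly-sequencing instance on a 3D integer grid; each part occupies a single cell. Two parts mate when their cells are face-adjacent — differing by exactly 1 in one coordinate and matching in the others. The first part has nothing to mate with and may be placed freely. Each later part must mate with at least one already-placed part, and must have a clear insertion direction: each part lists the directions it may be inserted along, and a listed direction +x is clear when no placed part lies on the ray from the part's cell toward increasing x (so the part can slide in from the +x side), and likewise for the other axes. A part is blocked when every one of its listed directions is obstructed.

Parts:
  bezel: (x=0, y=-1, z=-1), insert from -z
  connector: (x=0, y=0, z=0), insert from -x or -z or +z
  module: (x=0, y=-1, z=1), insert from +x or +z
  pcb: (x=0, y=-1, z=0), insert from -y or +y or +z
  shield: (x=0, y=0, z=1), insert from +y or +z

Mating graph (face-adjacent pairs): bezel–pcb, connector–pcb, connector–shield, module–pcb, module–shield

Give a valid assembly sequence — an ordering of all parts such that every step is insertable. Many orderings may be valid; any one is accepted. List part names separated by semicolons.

bezel; pcb; module; shield; connector

1. bezel@(0, -1, -1) [-z clear] — {bezel}
2. pcb@(0, -1, 0) [-y clear] — {bezel, pcb}
3. module@(0, -1, 1) [+x clear] — {bezel, module, pcb}
4. shield@(0, 0, 1) [+y clear] — {bezel, module, pcb, shield}
5. connector@(0, 0, 0) [-x clear] — {bezel, connector, module, pcb, shield}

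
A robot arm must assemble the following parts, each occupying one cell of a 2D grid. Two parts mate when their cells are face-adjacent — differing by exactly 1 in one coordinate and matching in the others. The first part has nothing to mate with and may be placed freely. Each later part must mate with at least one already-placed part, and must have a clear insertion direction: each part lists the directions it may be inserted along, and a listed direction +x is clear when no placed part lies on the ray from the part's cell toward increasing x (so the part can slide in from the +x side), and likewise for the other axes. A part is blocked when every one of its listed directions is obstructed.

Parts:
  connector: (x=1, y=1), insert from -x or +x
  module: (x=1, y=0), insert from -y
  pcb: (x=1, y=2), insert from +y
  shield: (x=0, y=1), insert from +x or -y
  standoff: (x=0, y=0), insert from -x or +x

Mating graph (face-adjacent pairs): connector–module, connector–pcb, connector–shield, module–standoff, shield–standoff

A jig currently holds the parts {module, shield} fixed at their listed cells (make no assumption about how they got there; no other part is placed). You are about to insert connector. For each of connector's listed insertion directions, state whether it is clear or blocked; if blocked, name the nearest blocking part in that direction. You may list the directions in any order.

+x: clear; -x: blocked by shield

-x: nearest on ray is shield@(0, 1) ⇒ blocked
+x: ray from connector(1, 1) has no placed part ⇒ clear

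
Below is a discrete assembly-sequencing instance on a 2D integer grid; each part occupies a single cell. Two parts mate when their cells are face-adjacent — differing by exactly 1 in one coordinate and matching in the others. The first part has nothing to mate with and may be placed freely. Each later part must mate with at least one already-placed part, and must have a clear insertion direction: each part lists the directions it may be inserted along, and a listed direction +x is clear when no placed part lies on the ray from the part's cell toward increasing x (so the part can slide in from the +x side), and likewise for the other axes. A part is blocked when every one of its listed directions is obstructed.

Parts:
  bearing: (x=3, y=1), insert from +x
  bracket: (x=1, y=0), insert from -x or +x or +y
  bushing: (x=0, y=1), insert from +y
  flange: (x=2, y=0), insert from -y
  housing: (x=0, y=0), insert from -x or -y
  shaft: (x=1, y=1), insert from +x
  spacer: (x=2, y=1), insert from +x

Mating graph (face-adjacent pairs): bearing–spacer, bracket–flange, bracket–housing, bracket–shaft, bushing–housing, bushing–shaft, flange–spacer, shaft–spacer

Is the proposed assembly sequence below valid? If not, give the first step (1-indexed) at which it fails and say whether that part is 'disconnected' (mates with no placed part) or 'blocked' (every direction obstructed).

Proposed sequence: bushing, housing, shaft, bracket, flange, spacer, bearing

Valid

1. bushing@(0, 1) [+y clear] — {bushing}
2. housing@(0, 0) [-x clear] — {bushing, housing}
3. shaft@(1, 1) [+x clear] — {bushing, housing, shaft}
4. bracket@(1, 0) [+x clear] — {bracket, bushing, housing, shaft}
5. flange@(2, 0) [-y clear] — {bracket, bushing, flange, housing, shaft}
6. spacer@(2, 1) [+x clear] — {bracket, bushing, flange, housing, shaft, spacer}
7. bearing@(3, 1) [+x clear] — {bearing, bracket, bushing, flange, housing, shaft, spacer}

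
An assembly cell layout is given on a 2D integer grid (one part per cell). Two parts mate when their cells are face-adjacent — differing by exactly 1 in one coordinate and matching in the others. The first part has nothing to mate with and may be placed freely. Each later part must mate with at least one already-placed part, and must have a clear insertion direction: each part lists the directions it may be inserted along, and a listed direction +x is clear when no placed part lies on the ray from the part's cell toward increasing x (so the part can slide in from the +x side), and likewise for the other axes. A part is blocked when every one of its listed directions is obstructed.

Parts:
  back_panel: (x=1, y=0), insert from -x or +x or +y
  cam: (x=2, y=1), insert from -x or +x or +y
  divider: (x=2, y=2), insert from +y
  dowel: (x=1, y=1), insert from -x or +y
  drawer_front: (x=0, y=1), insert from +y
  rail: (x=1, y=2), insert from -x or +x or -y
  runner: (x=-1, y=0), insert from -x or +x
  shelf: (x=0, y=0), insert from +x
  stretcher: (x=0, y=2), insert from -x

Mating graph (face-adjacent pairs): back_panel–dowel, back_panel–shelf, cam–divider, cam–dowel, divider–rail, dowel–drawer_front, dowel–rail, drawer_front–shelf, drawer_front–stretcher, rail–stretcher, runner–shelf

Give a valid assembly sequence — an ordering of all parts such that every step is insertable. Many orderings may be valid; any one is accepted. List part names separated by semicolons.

1. shelf@(0, 0) [+x clear] — {shelf}
2. back_panel@(1, 0) [+x clear] — {back_panel, shelf}
3. runner@(-1, 0) [-x clear] — {back_panel, runner, shelf}
4. dowel@(1, 1) [-x clear] — {back_panel, dowel, runner, shelf}
5. cam@(2, 1) [+x clear] — {back_panel, cam, dowel, runner, shelf}
6. drawer_front@(0, 1) [+y clear] — {back_panel, cam, dowel, drawer_front, runner, shelf}
7. rail@(1, 2) [-x clear] — {back_panel, cam, dowel, drawer_front, rail, runner, shelf}
8. stretcher@(0, 2) [-x clear] — {back_panel, cam, dowel, drawer_front, rail, runner, shelf, stretcher}
9. divider@(2, 2) [+y clear] — {back_panel, cam, divider, dowel, drawer_front, rail, runner, shelf, stretcher}

shelf; back_panel; runner; dowel; cam; drawer_front; rail; stretcher; divider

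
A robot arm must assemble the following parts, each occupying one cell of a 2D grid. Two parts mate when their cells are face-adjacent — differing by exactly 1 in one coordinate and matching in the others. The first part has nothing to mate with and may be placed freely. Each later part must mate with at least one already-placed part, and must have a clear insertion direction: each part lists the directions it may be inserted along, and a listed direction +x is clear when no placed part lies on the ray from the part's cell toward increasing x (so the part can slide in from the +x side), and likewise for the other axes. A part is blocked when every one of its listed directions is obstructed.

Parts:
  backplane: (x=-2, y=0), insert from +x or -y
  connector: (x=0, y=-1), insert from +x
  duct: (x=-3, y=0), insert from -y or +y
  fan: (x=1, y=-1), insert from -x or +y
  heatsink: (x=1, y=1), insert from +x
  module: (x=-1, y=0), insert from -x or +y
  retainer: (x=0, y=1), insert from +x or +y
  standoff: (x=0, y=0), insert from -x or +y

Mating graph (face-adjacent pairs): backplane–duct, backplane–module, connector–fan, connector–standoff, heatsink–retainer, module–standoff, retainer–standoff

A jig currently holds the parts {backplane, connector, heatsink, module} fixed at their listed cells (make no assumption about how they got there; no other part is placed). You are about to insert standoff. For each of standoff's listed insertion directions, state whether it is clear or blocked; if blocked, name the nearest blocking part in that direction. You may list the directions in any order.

+y: clear; -x: blocked by module

-x: nearest on ray is module@(-1, 0) ⇒ blocked
+y: ray from standoff(0, 0) has no placed part ⇒ clear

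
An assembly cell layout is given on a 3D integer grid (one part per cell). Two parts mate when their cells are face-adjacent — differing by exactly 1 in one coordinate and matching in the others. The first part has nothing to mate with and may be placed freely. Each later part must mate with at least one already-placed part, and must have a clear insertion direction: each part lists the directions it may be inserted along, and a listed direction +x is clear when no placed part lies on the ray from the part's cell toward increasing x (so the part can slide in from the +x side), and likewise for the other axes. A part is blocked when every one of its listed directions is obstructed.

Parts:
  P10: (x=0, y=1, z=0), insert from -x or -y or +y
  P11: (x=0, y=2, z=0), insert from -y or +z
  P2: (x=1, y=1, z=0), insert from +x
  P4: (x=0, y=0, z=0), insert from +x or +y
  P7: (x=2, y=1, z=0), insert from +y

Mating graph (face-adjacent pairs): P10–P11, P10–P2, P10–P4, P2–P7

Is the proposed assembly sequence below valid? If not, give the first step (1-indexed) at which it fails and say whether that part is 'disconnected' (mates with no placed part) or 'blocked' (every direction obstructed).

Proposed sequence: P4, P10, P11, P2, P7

Valid

1. P4@(0, 0, 0) [+x clear] — {P4}
2. P10@(0, 1, 0) [-x clear] — {P10, P4}
3. P11@(0, 2, 0) [+z clear] — {P10, P11, P4}
4. P2@(1, 1, 0) [+x clear] — {P10, P11, P2, P4}
5. P7@(2, 1, 0) [+y clear] — {P10, P11, P2, P4, P7}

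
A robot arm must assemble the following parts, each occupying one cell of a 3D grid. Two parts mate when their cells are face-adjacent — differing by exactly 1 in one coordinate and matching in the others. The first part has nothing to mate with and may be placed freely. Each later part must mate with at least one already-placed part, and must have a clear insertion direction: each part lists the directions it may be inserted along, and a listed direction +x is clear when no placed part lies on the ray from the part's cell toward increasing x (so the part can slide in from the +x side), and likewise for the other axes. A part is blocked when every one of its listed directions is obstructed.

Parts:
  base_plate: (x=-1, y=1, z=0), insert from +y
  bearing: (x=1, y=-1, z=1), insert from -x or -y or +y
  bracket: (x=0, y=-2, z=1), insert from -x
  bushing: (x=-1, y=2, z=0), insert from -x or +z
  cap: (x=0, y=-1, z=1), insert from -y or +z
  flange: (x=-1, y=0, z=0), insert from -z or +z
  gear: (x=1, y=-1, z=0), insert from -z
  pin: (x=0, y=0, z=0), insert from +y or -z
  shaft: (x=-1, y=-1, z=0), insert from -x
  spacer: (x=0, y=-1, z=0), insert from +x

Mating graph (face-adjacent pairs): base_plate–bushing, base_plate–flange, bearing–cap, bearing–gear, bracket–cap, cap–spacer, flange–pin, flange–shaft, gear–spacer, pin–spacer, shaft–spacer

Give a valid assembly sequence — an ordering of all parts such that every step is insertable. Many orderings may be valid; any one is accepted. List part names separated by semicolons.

pin; spacer; gear; bearing; flange; base_plate; bushing; shaft; cap; bracket

1. pin@(0, 0, 0) [+y clear] — {pin}
2. spacer@(0, -1, 0) [+x clear] — {pin, spacer}
3. gear@(1, -1, 0) [-z clear] — {gear, pin, spacer}
4. bearing@(1, -1, 1) [-x clear] — {bearing, gear, pin, spacer}
5. flange@(-1, 0, 0) [-z clear] — {bearing, flange, gear, pin, spacer}
6. base_plate@(-1, 1, 0) [+y clear] — {base_plate, bearing, flange, gear, pin, spacer}
7. bushing@(-1, 2, 0) [-x clear] — {base_plate, bearing, bushing, flange, gear, pin, spacer}
8. shaft@(-1, -1, 0) [-x clear] — {base_plate, bearing, bushing, flange, gear, pin, shaft, spacer}
9. cap@(0, -1, 1) [-y clear] — {base_plate, bearing, bushing, cap, flange, gear, pin, shaft, spacer}
10. bracket@(0, -2, 1) [-x clear] — {base_plate, bearing, bracket, bushing, cap, flange, gear, pin, shaft, spacer}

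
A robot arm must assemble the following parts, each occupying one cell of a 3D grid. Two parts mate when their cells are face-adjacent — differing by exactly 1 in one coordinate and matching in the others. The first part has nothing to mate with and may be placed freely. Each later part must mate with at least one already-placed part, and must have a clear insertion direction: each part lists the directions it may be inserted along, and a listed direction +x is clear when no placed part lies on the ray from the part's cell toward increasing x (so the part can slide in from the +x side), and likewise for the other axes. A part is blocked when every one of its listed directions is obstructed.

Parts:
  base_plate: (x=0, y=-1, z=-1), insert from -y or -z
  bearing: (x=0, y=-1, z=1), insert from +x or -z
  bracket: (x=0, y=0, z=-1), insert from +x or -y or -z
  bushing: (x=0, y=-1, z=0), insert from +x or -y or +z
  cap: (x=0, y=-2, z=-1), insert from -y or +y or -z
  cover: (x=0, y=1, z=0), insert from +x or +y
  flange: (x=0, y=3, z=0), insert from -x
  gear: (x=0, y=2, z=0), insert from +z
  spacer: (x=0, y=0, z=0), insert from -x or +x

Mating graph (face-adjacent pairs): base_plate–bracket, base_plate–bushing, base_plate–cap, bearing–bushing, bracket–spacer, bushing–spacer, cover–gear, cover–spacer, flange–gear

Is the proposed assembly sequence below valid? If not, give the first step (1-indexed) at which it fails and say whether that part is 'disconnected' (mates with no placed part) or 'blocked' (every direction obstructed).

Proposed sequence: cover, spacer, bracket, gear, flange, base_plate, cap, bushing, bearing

1. cover@(0, 1, 0) [+x clear] — {cover}
2. spacer@(0, 0, 0) [-x clear] — {cover, spacer}
3. bracket@(0, 0, -1) [+x clear] — {bracket, cover, spacer}
4. gear@(0, 2, 0) [+z clear] — {bracket, cover, gear, spacer}
5. flange@(0, 3, 0) [-x clear] — {bracket, cover, flange, gear, spacer}
6. base_plate@(0, -1, -1) [-y clear] — {base_plate, bracket, cover, flange, gear, spacer}
7. cap@(0, -2, -1) [-y clear] — {base_plate, bracket, cap, cover, flange, gear, spacer}
8. bushing@(0, -1, 0) [+x clear] — {base_plate, bracket, bushing, cap, cover, flange, gear, spacer}
9. bearing@(0, -1, 1) [+x clear] — {base_plate, bearing, bracket, bushing, cap, cover, flange, gear, spacer}

Valid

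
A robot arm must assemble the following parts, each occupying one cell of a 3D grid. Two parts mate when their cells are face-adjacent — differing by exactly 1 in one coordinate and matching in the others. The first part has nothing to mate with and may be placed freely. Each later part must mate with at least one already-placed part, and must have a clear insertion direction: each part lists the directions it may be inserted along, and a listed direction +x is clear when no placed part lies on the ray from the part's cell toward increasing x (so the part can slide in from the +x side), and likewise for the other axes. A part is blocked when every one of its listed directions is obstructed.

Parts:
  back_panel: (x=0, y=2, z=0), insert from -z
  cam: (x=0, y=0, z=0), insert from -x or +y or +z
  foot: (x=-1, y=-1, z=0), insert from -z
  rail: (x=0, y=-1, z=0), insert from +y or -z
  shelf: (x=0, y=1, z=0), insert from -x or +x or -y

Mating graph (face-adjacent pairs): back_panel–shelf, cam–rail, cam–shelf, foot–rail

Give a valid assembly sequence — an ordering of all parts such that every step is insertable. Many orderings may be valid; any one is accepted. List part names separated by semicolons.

1. shelf@(0, 1, 0) [-x clear] — {shelf}
2. cam@(0, 0, 0) [-x clear] — {cam, shelf}
3. rail@(0, -1, 0) [-z clear] — {cam, rail, shelf}
4. foot@(-1, -1, 0) [-z clear] — {cam, foot, rail, shelf}
5. back_panel@(0, 2, 0) [-z clear] — {back_panel, cam, foot, rail, shelf}

shelf; cam; rail; foot; back_panel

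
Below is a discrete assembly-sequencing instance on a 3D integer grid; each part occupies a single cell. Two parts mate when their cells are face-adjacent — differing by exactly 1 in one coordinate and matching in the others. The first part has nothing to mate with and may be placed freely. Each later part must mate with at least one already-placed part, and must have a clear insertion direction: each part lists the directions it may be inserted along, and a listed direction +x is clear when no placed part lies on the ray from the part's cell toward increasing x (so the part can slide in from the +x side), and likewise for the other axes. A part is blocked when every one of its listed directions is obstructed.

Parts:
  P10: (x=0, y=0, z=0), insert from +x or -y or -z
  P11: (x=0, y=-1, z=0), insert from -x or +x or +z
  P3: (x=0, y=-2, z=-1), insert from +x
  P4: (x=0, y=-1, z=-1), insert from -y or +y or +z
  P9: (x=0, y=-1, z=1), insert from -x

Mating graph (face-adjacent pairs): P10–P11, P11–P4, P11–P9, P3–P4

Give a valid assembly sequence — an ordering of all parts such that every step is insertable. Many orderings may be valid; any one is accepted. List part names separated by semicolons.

1. P11@(0, -1, 0) [-x clear] — {P11}
2. P4@(0, -1, -1) [-y clear] — {P11, P4}
3. P3@(0, -2, -1) [+x clear] — {P11, P3, P4}
4. P9@(0, -1, 1) [-x clear] — {P11, P3, P4, P9}
5. P10@(0, 0, 0) [+x clear] — {P10, P11, P3, P4, P9}

P11; P4; P3; P9; P10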